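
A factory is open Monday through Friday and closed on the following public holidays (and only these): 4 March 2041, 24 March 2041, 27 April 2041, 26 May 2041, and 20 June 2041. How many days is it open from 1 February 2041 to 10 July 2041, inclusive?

112 business days

1 February 2041 is a Friday.
That's 160 days from start to end, counting both.
160 = 7 × 22 + 6, so there are 22 full weeks plus 6 extra days.
Each full week contributes 5 weekdays (Mon–Fri): 22 × 5 = 110.
The 6 extra days are Fri, Sat, Sun, Mon, Tue, Wed — 4 of them qualify.
Total: 110 + 4 = 114.
Holidays: 4 March 2041 (Mon); 24 March 2041 (Sun); 27 April 2041 (Sat); 26 May 2041 (Sun); 20 June 2041 (Thu).
2 of the 5 holidays fall on weekdays; the rest are weekends and were already excluded.
Business days: 114 − 2 = 112.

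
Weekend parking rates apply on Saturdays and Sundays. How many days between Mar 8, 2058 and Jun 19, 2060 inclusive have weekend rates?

Mar 8, 2058 is a Friday.
From Mar 8, 2058 to Jun 19, 2060 is 835 days inclusive.
835 = 7 × 119 + 2, so there are 119 full weeks plus 2 extra days.
Each full week contributes 2 weekend days (Sat, Sun): 119 × 2 = 238.
The 2 extra days are Friday, Saturday — 1 of them qualifies.
Total: 238 + 1 = 239.

239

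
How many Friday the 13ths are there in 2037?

3

The 13th falls on a Friday when the month's 13th has weekday Fri.
Jan 13 is Tue; Feb 13 is Fri ✓; Mar 13 is Fri ✓; Apr 13 is Mon; May 13 is Wed; Jun 13 is Sat; Jul 13 is Mon; Aug 13 is Thu; Sep 13 is Sun; Oct 13 is Tue; Nov 13 is Fri ✓; Dec 13 is Sun.
Friday the 13ths: Feb, Mar, Nov.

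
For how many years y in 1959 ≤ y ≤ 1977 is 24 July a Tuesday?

Day of week of July 24 in each year:
1959: Fri, 1960: Sun, 1961: Mon, 1962: Tue ✓, 1963: Wed, 1964: Fri, 1965: Sat, 1966: Sun, 1967: Mon, 1968: Wed, 1969: Thu, 1970: Fri, 1971: Sat, 1972: Mon, 1973: Tue ✓, 1974: Wed, 1975: Thu, 1976: Sat, 1977: Sun
Tuesdays: 1962, 1973.

2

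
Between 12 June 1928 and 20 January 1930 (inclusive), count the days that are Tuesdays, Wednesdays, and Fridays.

252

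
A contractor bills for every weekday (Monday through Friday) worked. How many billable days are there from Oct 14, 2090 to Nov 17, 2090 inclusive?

Oct 14, 2090 is a Saturday.
From Oct 14, 2090 to Nov 17, 2090 is 35 days inclusive.
35 = 7 × 5, so the span is exactly 5 full weeks.
Each full week contributes 5 weekdays (Mon–Fri): 5 × 5 = 25.
Total: 25.

25 weekdays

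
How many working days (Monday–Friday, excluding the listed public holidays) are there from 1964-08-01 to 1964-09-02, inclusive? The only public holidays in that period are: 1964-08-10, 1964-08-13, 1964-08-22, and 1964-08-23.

21 working days

1964-08-01 is a Saturday.
That's 33 days from start to end, counting both.
33 = 7 × 4 + 5, so there are 4 full weeks plus 5 extra days.
Each full week contributes 5 weekdays (Mon–Fri): 4 × 5 = 20.
The 5 extra days are Sat, Sun, Mon, Tue, Wed — 3 of them qualify.
Total: 20 + 3 = 23.
Holidays: 1964-08-10 (Mon); 1964-08-13 (Thu); 1964-08-22 (Sat); 1964-08-23 (Sun).
2 of the 4 holidays fall on weekdays; the rest are weekends and were already excluded.
Business days: 23 − 2 = 21.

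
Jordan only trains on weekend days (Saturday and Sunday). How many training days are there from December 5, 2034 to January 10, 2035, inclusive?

December 5, 2034 is a Tuesday.
From December 5, 2034 to January 10, 2035 is 37 days inclusive.
37 = 7 × 5 + 2, so there are 5 full weeks plus 2 extra days.
Each full week contributes 2 weekend days (Sat, Sun): 5 × 2 = 10.
The 2 extra days are Tue, Wed — none qualify.
Total: 10 + 0 = 10.

10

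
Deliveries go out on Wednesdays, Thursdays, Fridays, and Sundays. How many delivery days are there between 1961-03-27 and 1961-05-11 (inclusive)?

26

1961-03-27 is a Monday.
From 1961-03-27 to 1961-05-11 is 46 days inclusive.
46 = 7 × 6 + 4, so there are 6 full weeks plus 4 extra days.
Each full week contributes 4 days from the set (Wed, Thu, Fri, Sun): 6 × 4 = 24.
The 4 extra days are Mon, Tue, Wed, Thu — 2 of them qualify.
Total: 24 + 2 = 26.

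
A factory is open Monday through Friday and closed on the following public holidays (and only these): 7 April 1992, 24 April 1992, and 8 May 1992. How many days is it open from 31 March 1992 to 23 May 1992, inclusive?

31 March 1992 is a Tuesday.
That's 54 days from start to end, counting both.
54 = 7 × 7 + 5, so there are 7 full weeks plus 5 extra days.
Each full week contributes 5 weekdays (Mon–Fri): 7 × 5 = 35.
The 5 extra days are Tuesday, Wednesday, Thursday, Friday, Saturday — 4 of them qualify.
Total: 35 + 4 = 39.
Holidays: 7 April 1992 (Tue); 24 April 1992 (Fri); 8 May 1992 (Fri).
All 3 holidays fall on weekdays, so subtract 3.
Business days: 39 − 3 = 36.

36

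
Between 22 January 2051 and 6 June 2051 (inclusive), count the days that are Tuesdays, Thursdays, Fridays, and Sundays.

22 January 2051 is a Sunday.
The range spans 136 days (inclusive of both endpoints).
136 = 7 × 19 + 3, so there are 19 full weeks plus 3 extra days.
Each full week contributes 4 days from the set (Tue, Thu, Fri, Sun): 19 × 4 = 76.
The 3 extra days are Sunday, Monday, Tuesday — 2 of them qualify.
Total: 76 + 2 = 78.

78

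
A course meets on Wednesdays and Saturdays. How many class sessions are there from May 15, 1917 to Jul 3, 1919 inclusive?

223

May 15, 1917 is a Tuesday.
That's 780 days from start to end, counting both.
780 = 7 × 111 + 3, so there are 111 full weeks plus 3 extra days.
Each full week contributes 2 days from the set (Wed, Sat): 111 × 2 = 222.
The 3 extra days are Tue, Wed, Thu — 1 of them qualifies.
Total: 222 + 1 = 223.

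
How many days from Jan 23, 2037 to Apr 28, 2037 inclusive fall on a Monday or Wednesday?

27

Jan 23, 2037 is a Friday.
That's 96 days from start to end, counting both.
96 = 7 × 13 + 5, so there are 13 full weeks plus 5 extra days.
Each full week contributes 2 days from the set (Mon, Wed): 13 × 2 = 26.
The 5 extra days are Fri, Sat, Sun, Mon, Tue — 1 of them qualifies.
Total: 26 + 1 = 27.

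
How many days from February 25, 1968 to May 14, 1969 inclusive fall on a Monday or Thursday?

127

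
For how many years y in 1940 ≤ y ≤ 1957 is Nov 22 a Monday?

3

Day of week of November 22 in each year:
1940: Fri, 1941: Sat, 1942: Sun, 1943: Mon ✓, 1944: Wed, 1945: Thu, 1946: Fri, 1947: Sat, 1948: Mon ✓, 1949: Tue, 1950: Wed, 1951: Thu, 1952: Sat, 1953: Sun, 1954: Mon ✓, 1955: Tue, 1956: Thu, 1957: Fri
Mondays: 1943, 1948, 1954.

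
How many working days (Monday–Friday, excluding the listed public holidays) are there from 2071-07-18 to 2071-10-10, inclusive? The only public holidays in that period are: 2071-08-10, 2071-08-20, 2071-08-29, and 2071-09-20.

58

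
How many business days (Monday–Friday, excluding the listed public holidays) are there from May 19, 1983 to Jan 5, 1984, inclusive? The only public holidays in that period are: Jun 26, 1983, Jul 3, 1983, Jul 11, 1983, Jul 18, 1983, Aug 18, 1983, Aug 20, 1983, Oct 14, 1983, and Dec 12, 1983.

May 19, 1983 is a Thursday.
From May 19, 1983 to Jan 5, 1984 is 232 days inclusive.
232 = 7 × 33 + 1, so there are 33 full weeks plus 1 extra day.
Each full week contributes 5 weekdays (Mon–Fri): 33 × 5 = 165.
The 1 extra day is Thu — 1 of them qualifies.
Total: 165 + 1 = 166.
Holidays: Jun 26, 1983 (Sun); Jul 3, 1983 (Sun); Jul 11, 1983 (Mon); Jul 18, 1983 (Mon); Aug 18, 1983 (Thu); Aug 20, 1983 (Sat); Oct 14, 1983 (Fri); Dec 12, 1983 (Mon).
5 of the 8 holidays fall on weekdays; the rest are weekends and were already excluded.
Business days: 166 − 5 = 161.

161 business days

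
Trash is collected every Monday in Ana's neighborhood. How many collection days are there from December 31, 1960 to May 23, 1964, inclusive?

December 31, 1960 is a Saturday.
That's 1240 days from start to end, counting both.
1240 = 7 × 177 + 1, so there are 177 full weeks plus 1 extra day.
Each full week contributes one Monday: 177 so far.
The 1 extra day is Sat — none qualify.
Total: 177 + 0 = 177.

177 Mondays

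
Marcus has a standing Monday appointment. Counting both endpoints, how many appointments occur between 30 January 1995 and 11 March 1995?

30 January 1995 is a Monday.
From 30 January 1995 to 11 March 1995 is 41 days inclusive.
41 = 7 × 5 + 6, so there are 5 full weeks plus 6 extra days.
Each full week contributes one Monday: 5 so far.
The 6 extra days are Mon, Tue, Wed, Thu, Fri, Sat — 1 of them qualifies.
Total: 5 + 1 = 6.

6 Mondays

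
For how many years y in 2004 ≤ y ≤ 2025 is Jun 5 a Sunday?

Day of week of June 5 in each year:
2004: Sat, 2005: Sun ✓, 2006: Mon, 2007: Tue, 2008: Thu, 2009: Fri, 2010: Sat, 2011: Sun ✓, 2012: Tue, 2013: Wed, 2014: Thu, 2015: Fri, 2016: Sun ✓, 2017: Mon, 2018: Tue, 2019: Wed, 2020: Fri, 2021: Sat, 2022: Sun ✓, 2023: Mon, 2024: Wed, 2025: Thu
Sundays: 2005, 2011, 2016, 2022.

4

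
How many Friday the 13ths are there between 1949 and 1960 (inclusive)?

21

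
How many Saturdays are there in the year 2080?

January 1, 2080 is a Monday.
The range spans 366 days (inclusive of both endpoints).
366 = 7 × 52 + 2, so there are 52 full weeks plus 2 extra days.
Each full week contributes one Saturday: 52 so far.
The 2 extra days are Mon, Tue — none qualify.
Total: 52 + 0 = 52.

52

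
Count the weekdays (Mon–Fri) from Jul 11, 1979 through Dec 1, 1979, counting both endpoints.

Jul 11, 1979 is a Wednesday.
That's 144 days from start to end, counting both.
144 = 7 × 20 + 4, so there are 20 full weeks plus 4 extra days.
Each full week contributes 5 weekdays (Mon–Fri): 20 × 5 = 100.
The 4 extra days are Wed, Thu, Fri, Sat — 3 of them qualify.
Total: 100 + 3 = 103.

103 weekdays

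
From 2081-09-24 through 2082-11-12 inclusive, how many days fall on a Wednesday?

60 Wednesdays

2081-09-24 is a Wednesday.
That's 415 days from start to end, counting both.
415 = 7 × 59 + 2, so there are 59 full weeks plus 2 extra days.
Each full week contributes one Wednesday: 59 so far.
The 2 extra days are Wednesday, Thursday — 1 of them qualifies.
Total: 59 + 1 = 60.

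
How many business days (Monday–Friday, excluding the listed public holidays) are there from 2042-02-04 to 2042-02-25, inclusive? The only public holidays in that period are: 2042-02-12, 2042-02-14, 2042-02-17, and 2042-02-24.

2042-02-04 is a Tuesday.
The range spans 22 days (inclusive of both endpoints).
22 = 7 × 3 + 1, so there are 3 full weeks plus 1 extra day.
Each full week contributes 5 weekdays (Mon–Fri): 3 × 5 = 15.
The 1 extra day is Tuesday — 1 of them qualifies.
Total: 15 + 1 = 16.
Holidays: 2042-02-12 (Wed); 2042-02-14 (Fri); 2042-02-17 (Mon); 2042-02-24 (Mon).
All 4 holidays fall on weekdays, so subtract 4.
Business days: 16 − 4 = 12.

12 business days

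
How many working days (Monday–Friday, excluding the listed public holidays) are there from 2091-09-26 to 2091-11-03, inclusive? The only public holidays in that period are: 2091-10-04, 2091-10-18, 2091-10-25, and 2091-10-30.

2091-09-26 is a Wednesday.
That's 39 days from start to end, counting both.
39 = 7 × 5 + 4, so there are 5 full weeks plus 4 extra days.
Each full week contributes 5 weekdays (Mon–Fri): 5 × 5 = 25.
The 4 extra days are Wed, Thu, Fri, Sat — 3 of them qualify.
Total: 25 + 3 = 28.
Holidays: 2091-10-04 (Thu); 2091-10-18 (Thu); 2091-10-25 (Thu); 2091-10-30 (Tue).
All 4 holidays fall on weekdays, so subtract 4.
Business days: 28 − 4 = 24.

24 working days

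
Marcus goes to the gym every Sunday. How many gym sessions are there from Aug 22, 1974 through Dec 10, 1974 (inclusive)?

16

Aug 22, 1974 is a Thursday.
From Aug 22, 1974 to Dec 10, 1974 is 111 days inclusive.
111 = 7 × 15 + 6, so there are 15 full weeks plus 6 extra days.
Each full week contributes one Sunday: 15 so far.
The 6 extra days are Thu, Fri, Sat, Sun, Mon, Tue — 1 of them qualifies.
Total: 15 + 1 = 16.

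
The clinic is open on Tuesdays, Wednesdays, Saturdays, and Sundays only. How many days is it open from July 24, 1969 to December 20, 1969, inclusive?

85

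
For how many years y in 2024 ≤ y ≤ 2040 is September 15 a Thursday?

2

Day of week of September 15 in each year:
2024: Sun, 2025: Mon, 2026: Tue, 2027: Wed, 2028: Fri, 2029: Sat, 2030: Sun, 2031: Mon, 2032: Wed, 2033: Thu ✓, 2034: Fri, 2035: Sat, 2036: Mon, 2037: Tue, 2038: Wed, 2039: Thu ✓, 2040: Sat
Thursdays: 2033, 2039.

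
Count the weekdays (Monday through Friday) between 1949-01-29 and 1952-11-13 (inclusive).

1949-01-29 is a Saturday.
The range spans 1385 days (inclusive of both endpoints).
1385 = 7 × 197 + 6, so there are 197 full weeks plus 6 extra days.
Each full week contributes 5 weekdays (Mon–Fri): 197 × 5 = 985.
The 6 extra days are Sat, Sun, Mon, Tue, Wed, Thu — 4 of them qualify.
Total: 985 + 4 = 989.

989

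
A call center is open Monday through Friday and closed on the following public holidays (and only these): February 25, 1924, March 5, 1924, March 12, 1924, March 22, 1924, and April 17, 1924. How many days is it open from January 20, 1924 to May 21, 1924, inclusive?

January 20, 1924 is a Sunday.
From January 20, 1924 to May 21, 1924 is 123 days inclusive.
123 = 7 × 17 + 4, so there are 17 full weeks plus 4 extra days.
Each full week contributes 5 weekdays (Mon–Fri): 17 × 5 = 85.
The 4 extra days are Sunday, Monday, Tuesday, Wednesday — 3 of them qualify.
Total: 85 + 3 = 88.
Holidays: February 25, 1924 (Mon); March 5, 1924 (Wed); March 12, 1924 (Wed); March 22, 1924 (Sat); April 17, 1924 (Thu).
4 of the 5 holidays fall on weekdays; the rest are weekends and were already excluded.
Business days: 88 − 4 = 84.

84 business days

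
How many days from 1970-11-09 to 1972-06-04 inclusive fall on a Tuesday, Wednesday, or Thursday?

1970-11-09 is a Monday.
That's 574 days from start to end, counting both.
574 = 7 × 82, so the span is exactly 82 full weeks.
Each full week contributes 3 days from the set (Tue, Wed, Thu): 82 × 3 = 246.

246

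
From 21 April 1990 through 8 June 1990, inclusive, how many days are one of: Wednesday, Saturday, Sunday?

21

21 April 1990 is a Saturday.
The range spans 49 days (inclusive of both endpoints).
49 = 7 × 7, so the span is exactly 7 full weeks.
Each full week contributes 3 days from the set (Wed, Sat, Sun): 7 × 3 = 21.
Total: 21.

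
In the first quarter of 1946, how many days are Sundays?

13

January 1, 1946 is a Tuesday.
That's 90 days from start to end, counting both.
90 = 7 × 12 + 6, so there are 12 full weeks plus 6 extra days.
Each full week contributes one Sunday: 12 so far.
The 6 extra days are Tue, Wed, Thu, Fri, Sat, Sun — 1 of them qualifies.
Total: 12 + 1 = 13.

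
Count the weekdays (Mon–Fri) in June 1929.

June 1, 1929 is a Saturday.
That's 30 days from start to end, counting both.
30 = 7 × 4 + 2, so there are 4 full weeks plus 2 extra days.
Each full week contributes 5 weekdays (Mon–Fri): 4 × 5 = 20.
The 2 extra days are Saturday, Sunday — none qualify.
Total: 20 + 0 = 20.

20 weekdays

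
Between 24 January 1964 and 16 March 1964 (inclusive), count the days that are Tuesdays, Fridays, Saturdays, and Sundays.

24 January 1964 is a Friday.
From 24 January 1964 to 16 March 1964 is 53 days inclusive.
53 = 7 × 7 + 4, so there are 7 full weeks plus 4 extra days.
Each full week contributes 4 days from the set (Tue, Fri, Sat, Sun): 7 × 4 = 28.
The 4 extra days are Fri, Sat, Sun, Mon — 3 of them qualify.
Total: 28 + 3 = 31.

31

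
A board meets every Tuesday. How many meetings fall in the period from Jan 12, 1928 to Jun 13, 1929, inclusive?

74

Jan 12, 1928 is a Thursday.
The range spans 519 days (inclusive of both endpoints).
519 = 7 × 74 + 1, so there are 74 full weeks plus 1 extra day.
Each full week contributes one Tuesday: 74 so far.
The 1 extra day is Thu — none qualify.
Total: 74 + 0 = 74.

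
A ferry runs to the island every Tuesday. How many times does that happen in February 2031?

4

2031-02-01 is a Saturday.
From 2031-02-01 to 2031-02-28 is 28 days inclusive.
28 = 7 × 4, so the span is exactly 4 full weeks.
Each full week contributes one Tuesday: 4 so far.
Total: 4.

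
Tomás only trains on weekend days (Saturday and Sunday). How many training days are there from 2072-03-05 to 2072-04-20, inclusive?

14

2072-03-05 is a Saturday.
The range spans 47 days (inclusive of both endpoints).
47 = 7 × 6 + 5, so there are 6 full weeks plus 5 extra days.
Each full week contributes 2 weekend days (Sat, Sun): 6 × 2 = 12.
The 5 extra days are Sat, Sun, Mon, Tue, Wed — 2 of them qualify.
Total: 12 + 2 = 14.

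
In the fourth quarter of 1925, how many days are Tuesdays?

13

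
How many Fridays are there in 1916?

52

1916-01-01 is a Saturday.
That's 366 days from start to end, counting both.
366 = 7 × 52 + 2, so there are 52 full weeks plus 2 extra days.
Each full week contributes one Friday: 52 so far.
The 2 extra days are Saturday, Sunday — none qualify.
Total: 52 + 0 = 52.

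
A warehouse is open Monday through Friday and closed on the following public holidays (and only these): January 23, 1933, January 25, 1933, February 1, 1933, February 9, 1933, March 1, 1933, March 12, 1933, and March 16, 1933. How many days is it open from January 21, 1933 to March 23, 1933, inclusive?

January 21, 1933 is a Saturday.
The range spans 62 days (inclusive of both endpoints).
62 = 7 × 8 + 6, so there are 8 full weeks plus 6 extra days.
Each full week contributes 5 weekdays (Mon–Fri): 8 × 5 = 40.
The 6 extra days are Sat, Sun, Mon, Tue, Wed, Thu — 4 of them qualify.
Total: 40 + 4 = 44.
Holidays: January 23, 1933 (Mon); January 25, 1933 (Wed); February 1, 1933 (Wed); February 9, 1933 (Thu); March 1, 1933 (Wed); March 12, 1933 (Sun); March 16, 1933 (Thu).
6 of the 7 holidays fall on weekdays; the rest are weekends and were already excluded.
Business days: 44 − 6 = 38.

38 working days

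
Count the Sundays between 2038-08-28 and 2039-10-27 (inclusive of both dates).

2038-08-28 is a Saturday.
From 2038-08-28 to 2039-10-27 is 426 days inclusive.
426 = 7 × 60 + 6, so there are 60 full weeks plus 6 extra days.
Each full week contributes one Sunday: 60 so far.
The 6 extra days are Sat, Sun, Mon, Tue, Wed, Thu — 1 of them qualifies.
Total: 60 + 1 = 61.

61 Sundays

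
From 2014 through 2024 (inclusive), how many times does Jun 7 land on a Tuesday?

2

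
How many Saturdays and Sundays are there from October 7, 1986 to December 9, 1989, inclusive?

331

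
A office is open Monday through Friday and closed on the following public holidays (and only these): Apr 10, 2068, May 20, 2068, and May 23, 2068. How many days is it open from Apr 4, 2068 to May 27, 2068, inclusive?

Apr 4, 2068 is a Wednesday.
That's 54 days from start to end, counting both.
54 = 7 × 7 + 5, so there are 7 full weeks plus 5 extra days.
Each full week contributes 5 weekdays (Mon–Fri): 7 × 5 = 35.
The 5 extra days are Wed, Thu, Fri, Sat, Sun — 3 of them qualify.
Total: 35 + 3 = 38.
Holidays: Apr 10, 2068 (Tue); May 20, 2068 (Sun); May 23, 2068 (Wed).
2 of the 3 holidays fall on weekdays; the rest are weekends and were already excluded.
Business days: 38 − 2 = 36.

36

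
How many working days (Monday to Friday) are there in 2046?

January 1, 2046 is a Monday.
From January 1, 2046 to December 31, 2046 is 365 days inclusive.
365 = 7 × 52 + 1, so there are 52 full weeks plus 1 extra day.
Each full week contributes 5 weekdays (Mon–Fri): 52 × 5 = 260.
The 1 extra day is Mon — 1 of them qualifies.
Total: 260 + 1 = 261.

261 weekdays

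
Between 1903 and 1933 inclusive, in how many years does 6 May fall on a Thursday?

Day of week of May 6 in each year:
1903: Wed, 1904: Fri, 1905: Sat, 1906: Sun, 1907: Mon, 1908: Wed, 1909: Thu ✓, 1910: Fri, 1911: Sat, 1912: Mon, 1913: Tue, 1914: Wed, 1915: Thu ✓, 1916: Sat, 1917: Sun, 1918: Mon, 1919: Tue, 1920: Thu ✓, 1921: Fri, 1922: Sat, 1923: Sun, 1924: Tue, 1925: Wed, 1926: Thu ✓, 1927: Fri, 1928: Sun, 1929: Mon, 1930: Tue, 1931: Wed, 1932: Fri, 1933: Sat
Thursdays: 1909, 1915, 1920, 1926.

4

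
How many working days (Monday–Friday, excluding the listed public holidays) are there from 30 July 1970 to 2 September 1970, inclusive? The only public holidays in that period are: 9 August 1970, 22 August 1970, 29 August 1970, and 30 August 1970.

25

30 July 1970 is a Thursday.
That's 35 days from start to end, counting both.
35 = 7 × 5, so the span is exactly 5 full weeks.
Each full week contributes 5 weekdays (Mon–Fri): 5 × 5 = 25.
Holidays: 9 August 1970 (Sun); 22 August 1970 (Sat); 29 August 1970 (Sat); 30 August 1970 (Sun).
None of the 4 holidays fall on a weekday, so nothing to subtract.
Business days: 25 − 0 = 25.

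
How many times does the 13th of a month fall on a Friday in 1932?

The 13th falls on a Friday when the month's 13th has weekday Fri.
Jan 13 is Wed; Feb 13 is Sat; Mar 13 is Sun; Apr 13 is Wed; May 13 is Fri ✓; Jun 13 is Mon; Jul 13 is Wed; Aug 13 is Sat; Sep 13 is Tue; Oct 13 is Thu; Nov 13 is Sun; Dec 13 is Tue.
Friday the 13ths: May.

1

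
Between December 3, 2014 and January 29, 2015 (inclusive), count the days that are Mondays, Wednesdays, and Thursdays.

26

December 3, 2014 is a Wednesday.
That's 58 days from start to end, counting both.
58 = 7 × 8 + 2, so there are 8 full weeks plus 2 extra days.
Each full week contributes 3 days from the set (Mon, Wed, Thu): 8 × 3 = 24.
The 2 extra days are Wednesday, Thursday — 2 of them qualify.
Total: 24 + 2 = 26.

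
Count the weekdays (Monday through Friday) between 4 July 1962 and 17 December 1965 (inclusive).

903 weekdays

4 July 1962 is a Wednesday.
The range spans 1263 days (inclusive of both endpoints).
1263 = 7 × 180 + 3, so there are 180 full weeks plus 3 extra days.
Each full week contributes 5 weekdays (Mon–Fri): 180 × 5 = 900.
The 3 extra days are Wednesday, Thursday, Friday — 3 of them qualify.
Total: 900 + 3 = 903.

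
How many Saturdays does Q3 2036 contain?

13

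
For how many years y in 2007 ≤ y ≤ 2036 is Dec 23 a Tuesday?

Day of week of December 23 in each year:
2007: Sun, 2008: Tue ✓, 2009: Wed, 2010: Thu, 2011: Fri, 2012: Sun, 2013: Mon, 2014: Tue ✓, 2015: Wed, 2016: Fri, 2017: Sat, 2018: Sun, 2019: Mon, 2020: Wed, 2021: Thu, 2022: Fri, 2023: Sat, 2024: Mon, 2025: Tue ✓, 2026: Wed, 2027: Thu, 2028: Sat, 2029: Sun, 2030: Mon, 2031: Tue ✓, 2032: Thu, 2033: Fri, 2034: Sat, 2035: Sun, 2036: Tue ✓
Tuesdays: 2008, 2014, 2025, 2031, 2036.

5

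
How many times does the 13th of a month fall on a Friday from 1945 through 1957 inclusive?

23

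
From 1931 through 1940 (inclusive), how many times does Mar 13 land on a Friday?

2

Day of week of March 13 in each year:
1931: Fri ✓, 1932: Sun, 1933: Mon, 1934: Tue, 1935: Wed, 1936: Fri ✓, 1937: Sat, 1938: Sun, 1939: Mon, 1940: Wed
Fridays: 1931, 1936.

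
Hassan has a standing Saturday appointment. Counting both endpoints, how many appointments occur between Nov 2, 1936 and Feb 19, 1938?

Nov 2, 1936 is a Monday.
That's 475 days from start to end, counting both.
475 = 7 × 67 + 6, so there are 67 full weeks plus 6 extra days.
Each full week contributes one Saturday: 67 so far.
The 6 extra days are Monday, Tuesday, Wednesday, Thursday, Friday, Saturday — 1 of them qualifies.
Total: 67 + 1 = 68.

68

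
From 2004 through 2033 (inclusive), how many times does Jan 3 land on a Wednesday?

Day of week of January 3 in each year:
2004: Sat, 2005: Mon, 2006: Tue, 2007: Wed ✓, 2008: Thu, 2009: Sat, 2010: Sun, 2011: Mon, 2012: Tue, 2013: Thu, 2014: Fri, 2015: Sat, 2016: Sun, 2017: Tue, 2018: Wed ✓, 2019: Thu, 2020: Fri, 2021: Sun, 2022: Mon, 2023: Tue, 2024: Wed ✓, 2025: Fri, 2026: Sat, 2027: Sun, 2028: Mon, 2029: Wed ✓, 2030: Thu, 2031: Fri, 2032: Sat, 2033: Mon
Wednesdays: 2007, 2018, 2024, 2029.

4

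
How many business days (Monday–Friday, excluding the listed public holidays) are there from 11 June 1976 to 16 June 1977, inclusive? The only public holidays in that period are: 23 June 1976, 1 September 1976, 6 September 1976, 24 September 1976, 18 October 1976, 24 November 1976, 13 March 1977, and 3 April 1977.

11 June 1976 is a Friday.
From 11 June 1976 to 16 June 1977 is 371 days inclusive.
371 = 7 × 53, so the span is exactly 53 full weeks.
Each full week contributes 5 weekdays (Mon–Fri): 53 × 5 = 265.
Holidays: 23 June 1976 (Wed); 1 September 1976 (Wed); 6 September 1976 (Mon); 24 September 1976 (Fri); 18 October 1976 (Mon); 24 November 1976 (Wed); 13 March 1977 (Sun); 3 April 1977 (Sun).
6 of the 8 holidays fall on weekdays; the rest are weekends and were already excluded.
Business days: 265 − 6 = 259.

259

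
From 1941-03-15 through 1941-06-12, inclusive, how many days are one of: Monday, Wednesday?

1941-03-15 is a Saturday.
From 1941-03-15 to 1941-06-12 is 90 days inclusive.
90 = 7 × 12 + 6, so there are 12 full weeks plus 6 extra days.
Each full week contributes 2 days from the set (Mon, Wed): 12 × 2 = 24.
The 6 extra days are Sat, Sun, Mon, Tue, Wed, Thu — 2 of them qualify.
Total: 24 + 2 = 26.

26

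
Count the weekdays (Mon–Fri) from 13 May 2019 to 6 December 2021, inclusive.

13 May 2019 is a Monday.
From 13 May 2019 to 6 December 2021 is 939 days inclusive.
939 = 7 × 134 + 1, so there are 134 full weeks plus 1 extra day.
Each full week contributes 5 weekdays (Mon–Fri): 134 × 5 = 670.
The 1 extra day is Monday — 1 of them qualifies.
Total: 670 + 1 = 671.

671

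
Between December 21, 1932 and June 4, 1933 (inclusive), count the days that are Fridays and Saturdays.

48

December 21, 1932 is a Wednesday.
From December 21, 1932 to June 4, 1933 is 166 days inclusive.
166 = 7 × 23 + 5, so there are 23 full weeks plus 5 extra days.
Each full week contributes 2 days from the set (Fri, Sat): 23 × 2 = 46.
The 5 extra days are Wed, Thu, Fri, Sat, Sun — 2 of them qualify.
Total: 46 + 2 = 48.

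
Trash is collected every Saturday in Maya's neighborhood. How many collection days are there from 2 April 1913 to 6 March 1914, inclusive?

2 April 1913 is a Wednesday.
From 2 April 1913 to 6 March 1914 is 339 days inclusive.
339 = 7 × 48 + 3, so there are 48 full weeks plus 3 extra days.
Each full week contributes one Saturday: 48 so far.
The 3 extra days are Wednesday, Thursday, Friday — none qualify.
Total: 48 + 0 = 48.

48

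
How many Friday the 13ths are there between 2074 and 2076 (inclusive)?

6

Friday-the-13ths by year:
2074: Apr, Jul
2075: Sep, Dec
2076: Mar, Nov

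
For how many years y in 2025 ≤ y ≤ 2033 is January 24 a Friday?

Day of week of January 24 in each year:
2025: Fri ✓, 2026: Sat, 2027: Sun, 2028: Mon, 2029: Wed, 2030: Thu, 2031: Fri ✓, 2032: Sat, 2033: Mon
Fridays: 2025, 2031.

2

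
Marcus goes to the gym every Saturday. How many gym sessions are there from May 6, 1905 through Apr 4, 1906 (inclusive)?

May 6, 1905 is a Saturday.
The range spans 334 days (inclusive of both endpoints).
334 = 7 × 47 + 5, so there are 47 full weeks plus 5 extra days.
Each full week contributes one Saturday: 47 so far.
The 5 extra days are Saturday, Sunday, Monday, Tuesday, Wednesday — 1 of them qualifies.
Total: 47 + 1 = 48.

48 Saturdays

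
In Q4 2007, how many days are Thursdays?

13

October 1, 2007 is a Monday.
That's 92 days from start to end, counting both.
92 = 7 × 13 + 1, so there are 13 full weeks plus 1 extra day.
Each full week contributes one Thursday: 13 so far.
The 1 extra day is Monday — none qualify.
Total: 13 + 0 = 13.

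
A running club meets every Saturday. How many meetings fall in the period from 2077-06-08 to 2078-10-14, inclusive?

70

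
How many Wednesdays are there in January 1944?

Jan 1, 1944 is a Saturday.
The range spans 31 days (inclusive of both endpoints).
31 = 7 × 4 + 3, so there are 4 full weeks plus 3 extra days.
Each full week contributes one Wednesday: 4 so far.
The 3 extra days are Sat, Sun, Mon — none qualify.
Total: 4 + 0 = 4.

4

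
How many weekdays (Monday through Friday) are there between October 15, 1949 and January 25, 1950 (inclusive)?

73 weekdays

October 15, 1949 is a Saturday.
From October 15, 1949 to January 25, 1950 is 103 days inclusive.
103 = 7 × 14 + 5, so there are 14 full weeks plus 5 extra days.
Each full week contributes 5 weekdays (Mon–Fri): 14 × 5 = 70.
The 5 extra days are Sat, Sun, Mon, Tue, Wed — 3 of them qualify.
Total: 70 + 3 = 73.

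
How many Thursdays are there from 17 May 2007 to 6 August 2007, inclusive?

17 May 2007 is a Thursday.
From 17 May 2007 to 6 August 2007 is 82 days inclusive.
82 = 7 × 11 + 5, so there are 11 full weeks plus 5 extra days.
Each full week contributes one Thursday: 11 so far.
The 5 extra days are Thursday, Friday, Saturday, Sunday, Monday — 1 of them qualifies.
Total: 11 + 1 = 12.

12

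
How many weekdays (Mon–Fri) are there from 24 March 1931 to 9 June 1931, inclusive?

56 weekdays

24 March 1931 is a Tuesday.
From 24 March 1931 to 9 June 1931 is 78 days inclusive.
78 = 7 × 11 + 1, so there are 11 full weeks plus 1 extra day.
Each full week contributes 5 weekdays (Mon–Fri): 11 × 5 = 55.
The 1 extra day is Tue — 1 of them qualifies.
Total: 55 + 1 = 56.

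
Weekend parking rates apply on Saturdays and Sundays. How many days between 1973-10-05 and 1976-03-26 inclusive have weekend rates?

1973-10-05 is a Friday.
The range spans 904 days (inclusive of both endpoints).
904 = 7 × 129 + 1, so there are 129 full weeks plus 1 extra day.
Each full week contributes 2 weekend days (Sat, Sun): 129 × 2 = 258.
The 1 extra day is Friday — none qualify.
Total: 258 + 0 = 258.

258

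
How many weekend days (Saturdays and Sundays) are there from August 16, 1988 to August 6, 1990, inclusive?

August 16, 1988 is a Tuesday.
The range spans 721 days (inclusive of both endpoints).
721 = 7 × 103, so the span is exactly 103 full weeks.
Each full week contributes 2 weekend days (Sat, Sun): 103 × 2 = 206.

206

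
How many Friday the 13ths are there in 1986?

1

The 13th falls on a Friday when the month's 13th has weekday Fri.
Jan 13 is Mon; Feb 13 is Thu; Mar 13 is Thu; Apr 13 is Sun; May 13 is Tue; Jun 13 is Fri ✓; Jul 13 is Sun; Aug 13 is Wed; Sep 13 is Sat; Oct 13 is Mon; Nov 13 is Thu; Dec 13 is Sat.
Friday the 13ths: Jun.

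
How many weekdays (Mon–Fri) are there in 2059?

261 weekdays

2059-01-01 is a Wednesday.
That's 365 days from start to end, counting both.
365 = 7 × 52 + 1, so there are 52 full weeks plus 1 extra day.
Each full week contributes 5 weekdays (Mon–Fri): 52 × 5 = 260.
The 1 extra day is Wednesday — 1 of them qualifies.
Total: 260 + 1 = 261.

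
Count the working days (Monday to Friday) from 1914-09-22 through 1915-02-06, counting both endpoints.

1914-09-22 is a Tuesday.
The range spans 138 days (inclusive of both endpoints).
138 = 7 × 19 + 5, so there are 19 full weeks plus 5 extra days.
Each full week contributes 5 weekdays (Mon–Fri): 19 × 5 = 95.
The 5 extra days are Tue, Wed, Thu, Fri, Sat — 4 of them qualify.
Total: 95 + 4 = 99.

99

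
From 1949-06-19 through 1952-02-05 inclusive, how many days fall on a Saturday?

1949-06-19 is a Sunday.
The range spans 962 days (inclusive of both endpoints).
962 = 7 × 137 + 3, so there are 137 full weeks plus 3 extra days.
Each full week contributes one Saturday: 137 so far.
The 3 extra days are Sunday, Monday, Tuesday — none qualify.
Total: 137 + 0 = 137.

137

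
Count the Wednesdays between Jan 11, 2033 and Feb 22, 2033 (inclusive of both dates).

Jan 11, 2033 is a Tuesday.
The range spans 43 days (inclusive of both endpoints).
43 = 7 × 6 + 1, so there are 6 full weeks plus 1 extra day.
Each full week contributes one Wednesday: 6 so far.
The 1 extra day is Tuesday — none qualify.
Total: 6 + 0 = 6.

6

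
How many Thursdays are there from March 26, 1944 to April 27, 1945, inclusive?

March 26, 1944 is a Sunday.
That's 398 days from start to end, counting both.
398 = 7 × 56 + 6, so there are 56 full weeks plus 6 extra days.
Each full week contributes one Thursday: 56 so far.
The 6 extra days are Sun, Mon, Tue, Wed, Thu, Fri — 1 of them qualifies.
Total: 56 + 1 = 57.

57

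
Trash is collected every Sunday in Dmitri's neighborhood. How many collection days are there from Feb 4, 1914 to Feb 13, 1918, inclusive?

Feb 4, 1914 is a Wednesday.
The range spans 1471 days (inclusive of both endpoints).
1471 = 7 × 210 + 1, so there are 210 full weeks plus 1 extra day.
Each full week contributes one Sunday: 210 so far.
The 1 extra day is Wed — none qualify.
Total: 210 + 0 = 210.

210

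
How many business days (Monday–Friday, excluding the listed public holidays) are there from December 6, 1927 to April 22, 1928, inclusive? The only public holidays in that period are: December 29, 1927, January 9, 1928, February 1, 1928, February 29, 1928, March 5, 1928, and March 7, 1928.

93

December 6, 1927 is a Tuesday.
That's 139 days from start to end, counting both.
139 = 7 × 19 + 6, so there are 19 full weeks plus 6 extra days.
Each full week contributes 5 weekdays (Mon–Fri): 19 × 5 = 95.
The 6 extra days are Tue, Wed, Thu, Fri, Sat, Sun — 4 of them qualify.
Total: 95 + 4 = 99.
Holidays: December 29, 1927 (Thu); January 9, 1928 (Mon); February 1, 1928 (Wed); February 29, 1928 (Wed); March 5, 1928 (Mon); March 7, 1928 (Wed).
All 6 holidays fall on weekdays, so subtract 6.
Business days: 99 − 6 = 93.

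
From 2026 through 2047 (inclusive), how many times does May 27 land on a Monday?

Day of week of May 27 in each year:
2026: Wed, 2027: Thu, 2028: Sat, 2029: Sun, 2030: Mon ✓, 2031: Tue, 2032: Thu, 2033: Fri, 2034: Sat, 2035: Sun, 2036: Tue, 2037: Wed, 2038: Thu, 2039: Fri, 2040: Sun, 2041: Mon ✓, 2042: Tue, 2043: Wed, 2044: Fri, 2045: Sat, 2046: Sun, 2047: Mon ✓
Mondays: 2030, 2041, 2047.

3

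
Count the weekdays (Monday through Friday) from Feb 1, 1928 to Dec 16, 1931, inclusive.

Feb 1, 1928 is a Wednesday.
That's 1415 days from start to end, counting both.
1415 = 7 × 202 + 1, so there are 202 full weeks plus 1 extra day.
Each full week contributes 5 weekdays (Mon–Fri): 202 × 5 = 1010.
The 1 extra day is Wed — 1 of them qualifies.
Total: 1010 + 1 = 1011.

1011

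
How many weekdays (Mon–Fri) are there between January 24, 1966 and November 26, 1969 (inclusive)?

1003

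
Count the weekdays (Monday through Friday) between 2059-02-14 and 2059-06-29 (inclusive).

96

2059-02-14 is a Friday.
From 2059-02-14 to 2059-06-29 is 136 days inclusive.
136 = 7 × 19 + 3, so there are 19 full weeks plus 3 extra days.
Each full week contributes 5 weekdays (Mon–Fri): 19 × 5 = 95.
The 3 extra days are Fri, Sat, Sun — 1 of them qualifies.
Total: 95 + 1 = 96.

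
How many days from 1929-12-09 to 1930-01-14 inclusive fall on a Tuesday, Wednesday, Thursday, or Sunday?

21

1929-12-09 is a Monday.
From 1929-12-09 to 1930-01-14 is 37 days inclusive.
37 = 7 × 5 + 2, so there are 5 full weeks plus 2 extra days.
Each full week contributes 4 days from the set (Tue, Wed, Thu, Sun): 5 × 4 = 20.
The 2 extra days are Monday, Tuesday — 1 of them qualifies.
Total: 20 + 1 = 21.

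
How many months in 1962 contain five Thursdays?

A month has five Thursdays exactly when Thursday falls within its first (length − 28) days.
Jan: 31 days, starts Mon → 5 of Mon, Tue, Wed
Feb: 28 days, starts Thu → 5 of (none)
Mar: 31 days, starts Thu → 5 of Thu, Fri, Sat ✓
Apr: 30 days, starts Sun → 5 of Sun, Mon
May: 31 days, starts Tue → 5 of Tue, Wed, Thu ✓
Jun: 30 days, starts Fri → 5 of Fri, Sat
Jul: 31 days, starts Sun → 5 of Sun, Mon, Tue
Aug: 31 days, starts Wed → 5 of Wed, Thu, Fri ✓
Sep: 30 days, starts Sat → 5 of Sat, Sun
Oct: 31 days, starts Mon → 5 of Mon, Tue, Wed
Nov: 30 days, starts Thu → 5 of Thu, Fri ✓
Dec: 31 days, starts Sat → 5 of Sat, Sun, Mon
Months with five Thursdays: Mar, May, Aug, Nov.

4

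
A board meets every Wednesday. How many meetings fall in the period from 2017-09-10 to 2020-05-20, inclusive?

2017-09-10 is a Sunday.
From 2017-09-10 to 2020-05-20 is 984 days inclusive.
984 = 7 × 140 + 4, so there are 140 full weeks plus 4 extra days.
Each full week contributes one Wednesday: 140 so far.
The 4 extra days are Sun, Mon, Tue, Wed — 1 of them qualifies.
Total: 140 + 1 = 141.

141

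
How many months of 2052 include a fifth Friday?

4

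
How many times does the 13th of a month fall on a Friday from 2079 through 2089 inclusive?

Friday-the-13ths by year:
2079: Jan, Oct
2080: Sep, Dec
2081: Jun
2082: Feb, Mar, Nov
2083: Aug
2084: Oct
2085: Apr, Jul
2086: Sep, Dec
2087: Jun
2088: Feb, Aug
2089: May

18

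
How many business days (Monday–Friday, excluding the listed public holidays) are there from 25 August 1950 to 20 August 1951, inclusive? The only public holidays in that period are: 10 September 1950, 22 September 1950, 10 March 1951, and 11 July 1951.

255 business days

25 August 1950 is a Friday.
From 25 August 1950 to 20 August 1951 is 361 days inclusive.
361 = 7 × 51 + 4, so there are 51 full weeks plus 4 extra days.
Each full week contributes 5 weekdays (Mon–Fri): 51 × 5 = 255.
The 4 extra days are Fri, Sat, Sun, Mon — 2 of them qualify.
Total: 255 + 2 = 257.
Holidays: 10 September 1950 (Sun); 22 September 1950 (Fri); 10 March 1951 (Sat); 11 July 1951 (Wed).
2 of the 4 holidays fall on weekdays; the rest are weekends and were already excluded.
Business days: 257 − 2 = 255.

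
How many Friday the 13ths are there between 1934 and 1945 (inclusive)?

20

Friday-the-13ths by year:
1934: Apr, Jul
1935: Sep, Dec
1936: Mar, Nov
1937: Aug
1938: May
1939: Jan, Oct
1940: Sep, Dec
1941: Jun
1942: Feb, Mar, Nov
1943: Aug
1944: Oct
1945: Apr, Jul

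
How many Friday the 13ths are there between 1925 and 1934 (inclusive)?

19

Friday-the-13ths by year:
1925: Feb, Mar, Nov
1926: Aug
1927: May
1928: Jan, Apr, Jul
1929: Sep, Dec
1930: Jun
1931: Feb, Mar, Nov
1932: May
1933: Jan, Oct
1934: Apr, Jul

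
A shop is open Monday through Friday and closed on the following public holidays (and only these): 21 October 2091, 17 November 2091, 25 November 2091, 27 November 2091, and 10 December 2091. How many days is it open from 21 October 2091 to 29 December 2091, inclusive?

21 October 2091 is a Sunday.
From 21 October 2091 to 29 December 2091 is 70 days inclusive.
70 = 7 × 10, so the span is exactly 10 full weeks.
Each full week contributes 5 weekdays (Mon–Fri): 10 × 5 = 50.
Total: 50.
Holidays: 21 October 2091 (Sun); 17 November 2091 (Sat); 25 November 2091 (Sun); 27 November 2091 (Tue); 10 December 2091 (Mon).
2 of the 5 holidays fall on weekdays; the rest are weekends and were already excluded.
Business days: 50 − 2 = 48.

48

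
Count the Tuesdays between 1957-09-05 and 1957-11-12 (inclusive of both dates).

10 Tuesdays

1957-09-05 is a Thursday.
From 1957-09-05 to 1957-11-12 is 69 days inclusive.
69 = 7 × 9 + 6, so there are 9 full weeks plus 6 extra days.
Each full week contributes one Tuesday: 9 so far.
The 6 extra days are Thu, Fri, Sat, Sun, Mon, Tue — 1 of them qualifies.
Total: 9 + 1 = 10.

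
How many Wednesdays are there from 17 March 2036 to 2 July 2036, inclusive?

17 March 2036 is a Monday.
From 17 March 2036 to 2 July 2036 is 108 days inclusive.
108 = 7 × 15 + 3, so there are 15 full weeks plus 3 extra days.
Each full week contributes one Wednesday: 15 so far.
The 3 extra days are Monday, Tuesday, Wednesday — 1 of them qualifies.
Total: 15 + 1 = 16.

16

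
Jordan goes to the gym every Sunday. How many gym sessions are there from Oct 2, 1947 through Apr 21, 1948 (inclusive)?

29

Oct 2, 1947 is a Thursday.
From Oct 2, 1947 to Apr 21, 1948 is 203 days inclusive.
203 = 7 × 29, so the span is exactly 29 full weeks.
Each full week contributes one Sunday: 29 so far.
Total: 29.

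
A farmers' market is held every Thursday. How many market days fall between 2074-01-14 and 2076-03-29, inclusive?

2074-01-14 is a Sunday.
From 2074-01-14 to 2076-03-29 is 806 days inclusive.
806 = 7 × 115 + 1, so there are 115 full weeks plus 1 extra day.
Each full week contributes one Thursday: 115 so far.
The 1 extra day is Sunday — none qualify.
Total: 115 + 0 = 115.

115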